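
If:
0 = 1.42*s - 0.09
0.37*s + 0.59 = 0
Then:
No Solution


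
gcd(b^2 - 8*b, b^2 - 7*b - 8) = b - 8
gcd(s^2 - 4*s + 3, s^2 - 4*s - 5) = 1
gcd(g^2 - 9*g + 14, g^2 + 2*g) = 1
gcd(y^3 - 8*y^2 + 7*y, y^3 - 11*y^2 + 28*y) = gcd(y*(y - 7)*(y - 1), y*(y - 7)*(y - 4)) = y^2 - 7*y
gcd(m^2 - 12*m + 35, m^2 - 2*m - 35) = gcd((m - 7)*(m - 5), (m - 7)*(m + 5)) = m - 7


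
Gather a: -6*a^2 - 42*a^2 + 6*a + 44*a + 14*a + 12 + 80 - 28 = -48*a^2 + 64*a + 64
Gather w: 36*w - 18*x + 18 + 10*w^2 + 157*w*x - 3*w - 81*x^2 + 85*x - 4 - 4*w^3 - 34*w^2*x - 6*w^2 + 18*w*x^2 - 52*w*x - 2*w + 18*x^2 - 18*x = -4*w^3 + w^2*(4 - 34*x) + w*(18*x^2 + 105*x + 31) - 63*x^2 + 49*x + 14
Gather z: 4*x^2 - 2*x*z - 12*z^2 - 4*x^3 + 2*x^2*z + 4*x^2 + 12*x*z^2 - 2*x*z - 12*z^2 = -4*x^3 + 8*x^2 + z^2*(12*x - 24) + z*(2*x^2 - 4*x)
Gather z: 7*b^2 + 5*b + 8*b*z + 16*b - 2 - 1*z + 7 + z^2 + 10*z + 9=7*b^2 + 21*b + z^2 + z*(8*b + 9) + 14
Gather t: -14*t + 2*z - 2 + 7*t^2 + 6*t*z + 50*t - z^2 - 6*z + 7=7*t^2 + t*(6*z + 36) - z^2 - 4*z + 5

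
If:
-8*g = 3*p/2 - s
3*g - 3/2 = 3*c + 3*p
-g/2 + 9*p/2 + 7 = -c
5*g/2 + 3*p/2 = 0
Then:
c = 11/4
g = 39/32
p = -65/32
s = 429/64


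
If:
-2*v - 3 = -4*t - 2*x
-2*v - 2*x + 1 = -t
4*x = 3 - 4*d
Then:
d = 3/4 - x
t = 4/3 - 4*x/3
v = 7/6 - 5*x/3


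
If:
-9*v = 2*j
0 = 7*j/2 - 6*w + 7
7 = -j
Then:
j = -7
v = 14/9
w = -35/12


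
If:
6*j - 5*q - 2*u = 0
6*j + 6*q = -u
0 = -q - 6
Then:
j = 7/3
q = -6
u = 22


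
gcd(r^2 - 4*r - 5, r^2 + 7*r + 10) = 1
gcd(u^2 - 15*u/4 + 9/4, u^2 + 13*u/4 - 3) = u - 3/4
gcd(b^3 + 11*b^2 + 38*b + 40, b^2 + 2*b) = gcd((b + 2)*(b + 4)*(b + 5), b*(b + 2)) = b + 2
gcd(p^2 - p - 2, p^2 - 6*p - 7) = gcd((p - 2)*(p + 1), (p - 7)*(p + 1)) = p + 1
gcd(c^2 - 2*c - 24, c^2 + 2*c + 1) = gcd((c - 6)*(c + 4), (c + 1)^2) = 1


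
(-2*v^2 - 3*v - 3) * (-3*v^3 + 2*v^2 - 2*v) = 6*v^5 + 5*v^4 + 7*v^3 + 6*v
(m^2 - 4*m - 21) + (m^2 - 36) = 2*m^2 - 4*m - 57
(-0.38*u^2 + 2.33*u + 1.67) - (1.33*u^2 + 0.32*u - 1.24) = -1.71*u^2 + 2.01*u + 2.91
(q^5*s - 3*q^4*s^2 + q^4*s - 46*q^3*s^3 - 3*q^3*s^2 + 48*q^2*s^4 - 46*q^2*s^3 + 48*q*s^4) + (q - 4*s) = q^5*s - 3*q^4*s^2 + q^4*s - 46*q^3*s^3 - 3*q^3*s^2 + 48*q^2*s^4 - 46*q^2*s^3 + 48*q*s^4 + q - 4*s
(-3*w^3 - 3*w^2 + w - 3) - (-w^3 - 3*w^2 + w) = -2*w^3 - 3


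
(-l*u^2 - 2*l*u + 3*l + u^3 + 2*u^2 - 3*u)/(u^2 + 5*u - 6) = (-l*u - 3*l + u^2 + 3*u)/(u + 6)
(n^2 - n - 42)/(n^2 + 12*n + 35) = (n^2 - n - 42)/(n^2 + 12*n + 35)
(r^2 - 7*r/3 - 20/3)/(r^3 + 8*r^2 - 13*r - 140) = (r + 5/3)/(r^2 + 12*r + 35)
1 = 1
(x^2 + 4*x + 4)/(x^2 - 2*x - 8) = (x + 2)/(x - 4)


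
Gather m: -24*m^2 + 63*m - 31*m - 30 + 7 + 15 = -24*m^2 + 32*m - 8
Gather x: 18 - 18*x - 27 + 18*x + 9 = 0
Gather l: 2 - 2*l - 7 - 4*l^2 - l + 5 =-4*l^2 - 3*l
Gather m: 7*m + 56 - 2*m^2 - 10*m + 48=-2*m^2 - 3*m + 104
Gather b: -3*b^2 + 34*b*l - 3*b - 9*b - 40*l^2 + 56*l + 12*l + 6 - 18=-3*b^2 + b*(34*l - 12) - 40*l^2 + 68*l - 12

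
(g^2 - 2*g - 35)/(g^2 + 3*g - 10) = (g - 7)/(g - 2)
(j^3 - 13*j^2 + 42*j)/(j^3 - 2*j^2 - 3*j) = (-j^2 + 13*j - 42)/(-j^2 + 2*j + 3)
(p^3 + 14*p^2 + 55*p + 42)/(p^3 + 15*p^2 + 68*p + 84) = (p + 1)/(p + 2)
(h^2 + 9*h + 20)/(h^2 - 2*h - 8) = (h^2 + 9*h + 20)/(h^2 - 2*h - 8)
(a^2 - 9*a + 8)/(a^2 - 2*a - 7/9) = 9*(-a^2 + 9*a - 8)/(-9*a^2 + 18*a + 7)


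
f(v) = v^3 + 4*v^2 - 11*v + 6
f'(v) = 3*v^2 + 8*v - 11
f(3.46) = 57.25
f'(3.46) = 52.59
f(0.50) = 1.62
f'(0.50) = -6.25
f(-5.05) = 34.77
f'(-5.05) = 25.11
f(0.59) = 1.11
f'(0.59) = -5.24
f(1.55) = 2.28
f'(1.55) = 8.61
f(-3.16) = 49.15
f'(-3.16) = -6.32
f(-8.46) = -220.15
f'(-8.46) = 136.03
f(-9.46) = -378.56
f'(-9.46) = 181.79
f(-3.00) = 48.00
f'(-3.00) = -8.00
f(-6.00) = 0.00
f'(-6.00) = 49.00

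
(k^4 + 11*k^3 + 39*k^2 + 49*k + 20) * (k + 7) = k^5 + 18*k^4 + 116*k^3 + 322*k^2 + 363*k + 140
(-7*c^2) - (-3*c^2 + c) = -4*c^2 - c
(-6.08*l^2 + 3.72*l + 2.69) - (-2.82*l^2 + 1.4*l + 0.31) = -3.26*l^2 + 2.32*l + 2.38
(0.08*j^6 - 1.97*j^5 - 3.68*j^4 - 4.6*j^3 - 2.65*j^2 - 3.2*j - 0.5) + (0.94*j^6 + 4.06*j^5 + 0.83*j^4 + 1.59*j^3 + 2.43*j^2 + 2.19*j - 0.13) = 1.02*j^6 + 2.09*j^5 - 2.85*j^4 - 3.01*j^3 - 0.22*j^2 - 1.01*j - 0.63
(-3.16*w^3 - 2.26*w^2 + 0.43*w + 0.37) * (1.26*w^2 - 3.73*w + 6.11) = -3.9816*w^5 + 8.9392*w^4 - 10.336*w^3 - 14.9463*w^2 + 1.2472*w + 2.2607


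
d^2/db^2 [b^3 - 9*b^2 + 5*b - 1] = 6*b - 18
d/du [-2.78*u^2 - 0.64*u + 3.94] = -5.56*u - 0.64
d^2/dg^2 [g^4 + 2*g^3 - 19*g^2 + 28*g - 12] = 12*g^2 + 12*g - 38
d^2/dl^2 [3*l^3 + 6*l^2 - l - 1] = 18*l + 12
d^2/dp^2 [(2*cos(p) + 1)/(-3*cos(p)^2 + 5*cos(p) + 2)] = (81*(1 - cos(2*p))^2*cos(p)/2 + 33*(1 - cos(2*p))^2/2 + cos(p)/4 + 107*cos(2*p)/2 + 135*cos(3*p)/4 - 9*cos(5*p) - 69/2)/((cos(p) - 2)^3*(3*cos(p) + 1)^3)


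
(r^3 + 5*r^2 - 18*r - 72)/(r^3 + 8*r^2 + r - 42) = (r^2 + 2*r - 24)/(r^2 + 5*r - 14)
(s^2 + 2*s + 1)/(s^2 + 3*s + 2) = (s + 1)/(s + 2)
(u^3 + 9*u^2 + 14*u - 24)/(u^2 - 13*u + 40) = (u^3 + 9*u^2 + 14*u - 24)/(u^2 - 13*u + 40)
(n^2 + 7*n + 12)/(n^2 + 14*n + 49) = (n^2 + 7*n + 12)/(n^2 + 14*n + 49)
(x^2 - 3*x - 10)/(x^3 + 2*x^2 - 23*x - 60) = (x + 2)/(x^2 + 7*x + 12)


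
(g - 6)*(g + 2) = g^2 - 4*g - 12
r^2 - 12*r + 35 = (r - 7)*(r - 5)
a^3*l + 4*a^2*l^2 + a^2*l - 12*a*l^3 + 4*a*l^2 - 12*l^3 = (a - 2*l)*(a + 6*l)*(a*l + l)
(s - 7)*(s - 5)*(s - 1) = s^3 - 13*s^2 + 47*s - 35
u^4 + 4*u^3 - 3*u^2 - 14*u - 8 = (u - 2)*(u + 1)^2*(u + 4)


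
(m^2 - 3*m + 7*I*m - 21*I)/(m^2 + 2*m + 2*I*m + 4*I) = (m^2 + m*(-3 + 7*I) - 21*I)/(m^2 + 2*m*(1 + I) + 4*I)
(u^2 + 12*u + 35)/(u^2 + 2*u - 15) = (u + 7)/(u - 3)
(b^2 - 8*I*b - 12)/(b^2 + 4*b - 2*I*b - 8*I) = (b - 6*I)/(b + 4)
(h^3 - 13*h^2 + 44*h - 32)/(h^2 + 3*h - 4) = (h^2 - 12*h + 32)/(h + 4)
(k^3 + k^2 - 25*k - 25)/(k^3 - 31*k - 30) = (k - 5)/(k - 6)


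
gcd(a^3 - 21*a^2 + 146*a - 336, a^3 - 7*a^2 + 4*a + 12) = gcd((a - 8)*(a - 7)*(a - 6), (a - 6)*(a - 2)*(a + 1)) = a - 6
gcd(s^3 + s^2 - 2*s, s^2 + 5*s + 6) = s + 2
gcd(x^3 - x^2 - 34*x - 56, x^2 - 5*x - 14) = x^2 - 5*x - 14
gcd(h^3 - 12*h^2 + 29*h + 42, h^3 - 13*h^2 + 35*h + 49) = h^2 - 6*h - 7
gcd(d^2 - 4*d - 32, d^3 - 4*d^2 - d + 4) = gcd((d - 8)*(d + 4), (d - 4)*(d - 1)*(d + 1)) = 1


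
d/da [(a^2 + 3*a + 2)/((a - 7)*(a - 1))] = (-11*a^2 + 10*a + 37)/(a^4 - 16*a^3 + 78*a^2 - 112*a + 49)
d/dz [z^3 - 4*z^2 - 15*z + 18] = 3*z^2 - 8*z - 15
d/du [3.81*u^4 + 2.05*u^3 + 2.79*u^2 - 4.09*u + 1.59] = 15.24*u^3 + 6.15*u^2 + 5.58*u - 4.09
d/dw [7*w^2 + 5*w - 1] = 14*w + 5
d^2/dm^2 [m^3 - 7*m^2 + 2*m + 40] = 6*m - 14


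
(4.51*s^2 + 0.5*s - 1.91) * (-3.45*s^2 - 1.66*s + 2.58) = -15.5595*s^4 - 9.2116*s^3 + 17.3953*s^2 + 4.4606*s - 4.9278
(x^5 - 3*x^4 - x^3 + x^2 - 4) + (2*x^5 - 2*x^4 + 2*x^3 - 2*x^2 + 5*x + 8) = 3*x^5 - 5*x^4 + x^3 - x^2 + 5*x + 4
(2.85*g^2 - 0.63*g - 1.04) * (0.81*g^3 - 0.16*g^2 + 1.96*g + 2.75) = 2.3085*g^5 - 0.9663*g^4 + 4.8444*g^3 + 6.7691*g^2 - 3.7709*g - 2.86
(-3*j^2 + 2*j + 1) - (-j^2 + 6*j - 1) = -2*j^2 - 4*j + 2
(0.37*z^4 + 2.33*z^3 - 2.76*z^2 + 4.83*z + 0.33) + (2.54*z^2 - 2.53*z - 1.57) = 0.37*z^4 + 2.33*z^3 - 0.22*z^2 + 2.3*z - 1.24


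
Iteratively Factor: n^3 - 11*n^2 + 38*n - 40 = (n - 4)*(n^2 - 7*n + 10) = (n - 5)*(n - 4)*(n - 2)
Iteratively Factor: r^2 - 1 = (r + 1)*(r - 1)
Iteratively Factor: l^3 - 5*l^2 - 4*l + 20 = (l - 5)*(l^2 - 4) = (l - 5)*(l + 2)*(l - 2)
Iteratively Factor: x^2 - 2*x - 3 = (x - 3)*(x + 1)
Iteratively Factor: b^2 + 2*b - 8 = (b - 2)*(b + 4)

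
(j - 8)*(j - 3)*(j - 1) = j^3 - 12*j^2 + 35*j - 24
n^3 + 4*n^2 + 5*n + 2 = (n + 1)^2*(n + 2)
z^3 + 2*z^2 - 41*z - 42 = (z - 6)*(z + 1)*(z + 7)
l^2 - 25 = (l - 5)*(l + 5)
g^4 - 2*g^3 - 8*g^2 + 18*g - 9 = (g - 3)*(g - 1)^2*(g + 3)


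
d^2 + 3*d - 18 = (d - 3)*(d + 6)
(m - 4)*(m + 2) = m^2 - 2*m - 8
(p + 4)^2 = p^2 + 8*p + 16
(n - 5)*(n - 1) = n^2 - 6*n + 5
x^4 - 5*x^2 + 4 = (x - 2)*(x - 1)*(x + 1)*(x + 2)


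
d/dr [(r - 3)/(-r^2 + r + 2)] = (-r^2 + r + (r - 3)*(2*r - 1) + 2)/(-r^2 + r + 2)^2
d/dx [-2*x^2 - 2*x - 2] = -4*x - 2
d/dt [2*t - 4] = 2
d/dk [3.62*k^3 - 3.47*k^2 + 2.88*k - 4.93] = 10.86*k^2 - 6.94*k + 2.88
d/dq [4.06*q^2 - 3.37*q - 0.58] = 8.12*q - 3.37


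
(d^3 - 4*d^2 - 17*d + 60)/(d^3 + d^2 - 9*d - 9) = (d^2 - d - 20)/(d^2 + 4*d + 3)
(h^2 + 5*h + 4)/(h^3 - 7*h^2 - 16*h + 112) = (h + 1)/(h^2 - 11*h + 28)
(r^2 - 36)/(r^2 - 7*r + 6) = (r + 6)/(r - 1)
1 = 1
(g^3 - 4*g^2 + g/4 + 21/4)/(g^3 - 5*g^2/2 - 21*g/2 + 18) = (g^2 - 5*g/2 - 7/2)/(g^2 - g - 12)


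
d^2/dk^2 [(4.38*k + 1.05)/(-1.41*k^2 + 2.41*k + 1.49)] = ((2.82*k - 2.41)*(4.38*k + 1.05)*(5.64*k - 4.82) + (37.0548*k - 18.1506)*(-1.41*k^2 + 2.41*k + 1.49))/(-1.41*k^2 + 2.41*k + 1.49)^3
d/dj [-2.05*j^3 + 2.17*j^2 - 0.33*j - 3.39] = -6.15*j^2 + 4.34*j - 0.33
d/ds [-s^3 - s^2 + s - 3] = -3*s^2 - 2*s + 1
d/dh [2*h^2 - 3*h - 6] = 4*h - 3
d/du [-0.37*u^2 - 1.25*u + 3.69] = -0.74*u - 1.25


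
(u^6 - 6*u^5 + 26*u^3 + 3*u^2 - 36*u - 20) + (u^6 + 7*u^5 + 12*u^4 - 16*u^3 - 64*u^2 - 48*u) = 2*u^6 + u^5 + 12*u^4 + 10*u^3 - 61*u^2 - 84*u - 20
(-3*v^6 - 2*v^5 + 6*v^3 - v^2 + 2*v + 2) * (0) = 0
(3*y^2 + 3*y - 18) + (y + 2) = 3*y^2 + 4*y - 16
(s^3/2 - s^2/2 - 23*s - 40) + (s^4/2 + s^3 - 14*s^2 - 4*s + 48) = s^4/2 + 3*s^3/2 - 29*s^2/2 - 27*s + 8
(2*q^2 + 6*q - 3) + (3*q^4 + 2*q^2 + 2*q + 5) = 3*q^4 + 4*q^2 + 8*q + 2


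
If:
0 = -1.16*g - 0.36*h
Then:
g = -0.310344827586207*h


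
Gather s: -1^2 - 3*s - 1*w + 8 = -3*s - w + 7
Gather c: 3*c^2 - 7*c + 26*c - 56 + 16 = 3*c^2 + 19*c - 40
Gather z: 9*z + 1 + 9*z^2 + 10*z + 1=9*z^2 + 19*z + 2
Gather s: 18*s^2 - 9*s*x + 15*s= 18*s^2 + s*(15 - 9*x)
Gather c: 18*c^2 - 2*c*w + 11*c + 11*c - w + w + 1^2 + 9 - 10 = 18*c^2 + c*(22 - 2*w)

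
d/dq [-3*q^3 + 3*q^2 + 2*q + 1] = -9*q^2 + 6*q + 2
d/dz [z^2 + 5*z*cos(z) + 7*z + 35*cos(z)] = -5*z*sin(z) + 2*z - 35*sin(z) + 5*cos(z) + 7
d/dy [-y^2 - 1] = -2*y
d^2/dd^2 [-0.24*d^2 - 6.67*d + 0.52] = -0.480000000000000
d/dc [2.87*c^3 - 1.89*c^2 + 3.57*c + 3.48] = 8.61*c^2 - 3.78*c + 3.57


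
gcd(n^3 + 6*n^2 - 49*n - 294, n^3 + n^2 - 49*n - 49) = n^2 - 49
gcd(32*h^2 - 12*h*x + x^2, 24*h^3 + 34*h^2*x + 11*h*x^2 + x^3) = 1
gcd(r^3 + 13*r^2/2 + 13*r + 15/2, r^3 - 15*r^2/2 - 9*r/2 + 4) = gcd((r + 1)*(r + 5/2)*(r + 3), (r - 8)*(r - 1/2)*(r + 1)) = r + 1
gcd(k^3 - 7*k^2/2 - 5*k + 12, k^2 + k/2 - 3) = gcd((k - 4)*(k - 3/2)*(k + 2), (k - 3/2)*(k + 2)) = k^2 + k/2 - 3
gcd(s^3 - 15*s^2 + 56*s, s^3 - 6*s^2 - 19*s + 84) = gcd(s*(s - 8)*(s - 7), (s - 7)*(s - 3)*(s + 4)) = s - 7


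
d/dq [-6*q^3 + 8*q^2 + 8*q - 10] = -18*q^2 + 16*q + 8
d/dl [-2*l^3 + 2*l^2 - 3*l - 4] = -6*l^2 + 4*l - 3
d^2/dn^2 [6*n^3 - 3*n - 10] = 36*n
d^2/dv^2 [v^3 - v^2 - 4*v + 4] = 6*v - 2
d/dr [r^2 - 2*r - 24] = 2*r - 2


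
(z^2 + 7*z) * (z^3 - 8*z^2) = z^5 - z^4 - 56*z^3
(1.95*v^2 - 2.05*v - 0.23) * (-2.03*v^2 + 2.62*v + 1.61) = -3.9585*v^4 + 9.2705*v^3 - 1.7646*v^2 - 3.9031*v - 0.3703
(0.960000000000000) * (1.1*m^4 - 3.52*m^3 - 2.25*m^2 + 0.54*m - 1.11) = 1.056*m^4 - 3.3792*m^3 - 2.16*m^2 + 0.5184*m - 1.0656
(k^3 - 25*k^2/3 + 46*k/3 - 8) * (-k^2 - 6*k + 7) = -k^5 + 7*k^4/3 + 125*k^3/3 - 427*k^2/3 + 466*k/3 - 56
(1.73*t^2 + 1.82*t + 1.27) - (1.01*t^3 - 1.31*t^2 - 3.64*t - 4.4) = -1.01*t^3 + 3.04*t^2 + 5.46*t + 5.67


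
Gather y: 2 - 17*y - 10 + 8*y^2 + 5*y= 8*y^2 - 12*y - 8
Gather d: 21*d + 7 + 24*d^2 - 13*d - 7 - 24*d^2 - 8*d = 0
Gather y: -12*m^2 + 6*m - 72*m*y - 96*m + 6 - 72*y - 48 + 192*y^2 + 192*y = -12*m^2 - 90*m + 192*y^2 + y*(120 - 72*m) - 42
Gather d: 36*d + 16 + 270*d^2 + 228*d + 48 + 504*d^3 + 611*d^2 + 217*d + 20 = 504*d^3 + 881*d^2 + 481*d + 84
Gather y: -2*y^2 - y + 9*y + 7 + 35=-2*y^2 + 8*y + 42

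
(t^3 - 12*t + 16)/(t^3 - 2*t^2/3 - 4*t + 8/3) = 3*(t^2 + 2*t - 8)/(3*t^2 + 4*t - 4)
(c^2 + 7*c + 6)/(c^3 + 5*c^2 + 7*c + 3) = (c + 6)/(c^2 + 4*c + 3)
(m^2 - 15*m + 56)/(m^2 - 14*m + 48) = (m - 7)/(m - 6)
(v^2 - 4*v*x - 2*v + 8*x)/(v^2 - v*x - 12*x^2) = (v - 2)/(v + 3*x)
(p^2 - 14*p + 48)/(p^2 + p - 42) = (p - 8)/(p + 7)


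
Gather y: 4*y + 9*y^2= 9*y^2 + 4*y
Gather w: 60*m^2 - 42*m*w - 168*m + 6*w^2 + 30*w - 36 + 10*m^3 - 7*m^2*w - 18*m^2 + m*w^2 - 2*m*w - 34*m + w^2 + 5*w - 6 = 10*m^3 + 42*m^2 - 202*m + w^2*(m + 7) + w*(-7*m^2 - 44*m + 35) - 42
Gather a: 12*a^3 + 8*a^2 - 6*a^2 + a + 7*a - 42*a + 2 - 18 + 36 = 12*a^3 + 2*a^2 - 34*a + 20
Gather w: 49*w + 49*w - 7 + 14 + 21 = 98*w + 28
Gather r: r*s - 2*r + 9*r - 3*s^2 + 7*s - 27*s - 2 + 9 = r*(s + 7) - 3*s^2 - 20*s + 7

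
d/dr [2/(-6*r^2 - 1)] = 24*r/(6*r^2 + 1)^2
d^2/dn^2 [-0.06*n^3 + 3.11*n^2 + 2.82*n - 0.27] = 6.22 - 0.36*n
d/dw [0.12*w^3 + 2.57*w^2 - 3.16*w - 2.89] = 0.36*w^2 + 5.14*w - 3.16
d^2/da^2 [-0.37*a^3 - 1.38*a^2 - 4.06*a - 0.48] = -2.22*a - 2.76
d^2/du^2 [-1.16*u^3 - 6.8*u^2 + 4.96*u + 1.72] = -6.96*u - 13.6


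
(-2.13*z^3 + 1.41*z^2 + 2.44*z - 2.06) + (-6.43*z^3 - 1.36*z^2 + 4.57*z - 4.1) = -8.56*z^3 + 0.0499999999999998*z^2 + 7.01*z - 6.16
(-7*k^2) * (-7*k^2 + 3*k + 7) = 49*k^4 - 21*k^3 - 49*k^2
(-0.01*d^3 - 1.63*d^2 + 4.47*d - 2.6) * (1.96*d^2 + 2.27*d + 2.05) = -0.0196*d^5 - 3.2175*d^4 + 5.0406*d^3 + 1.7094*d^2 + 3.2615*d - 5.33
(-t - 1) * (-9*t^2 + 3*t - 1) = 9*t^3 + 6*t^2 - 2*t + 1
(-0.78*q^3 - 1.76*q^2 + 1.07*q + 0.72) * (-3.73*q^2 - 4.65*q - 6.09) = 2.9094*q^5 + 10.1918*q^4 + 8.9431*q^3 + 3.0573*q^2 - 9.8643*q - 4.3848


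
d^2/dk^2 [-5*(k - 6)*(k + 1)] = -10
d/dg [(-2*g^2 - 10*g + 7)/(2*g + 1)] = 4*(-g^2 - g - 6)/(4*g^2 + 4*g + 1)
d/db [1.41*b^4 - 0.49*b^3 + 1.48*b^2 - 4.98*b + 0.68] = 5.64*b^3 - 1.47*b^2 + 2.96*b - 4.98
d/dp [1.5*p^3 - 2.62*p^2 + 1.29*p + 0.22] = 4.5*p^2 - 5.24*p + 1.29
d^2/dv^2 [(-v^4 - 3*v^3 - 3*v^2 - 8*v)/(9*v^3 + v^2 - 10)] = 2*(-217*v^6 - 2214*v^5 - 1806*v^4 - 1928*v^3 - 5010*v^2 - 1140*v - 300)/(729*v^9 + 243*v^8 + 27*v^7 - 2429*v^6 - 540*v^5 - 30*v^4 + 2700*v^3 + 300*v^2 - 1000)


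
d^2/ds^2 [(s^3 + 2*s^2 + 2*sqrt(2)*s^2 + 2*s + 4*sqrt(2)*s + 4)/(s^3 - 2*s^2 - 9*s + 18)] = 2*(2*sqrt(2)*s^6 + 4*s^6 + 12*sqrt(2)*s^5 + 33*s^5 - 42*s^4 + 30*sqrt(2)*s^4 - 236*sqrt(2)*s^3 - 209*s^3 - 546*s^2 - 216*sqrt(2)*s^2 + 432*sqrt(2)*s + 1188*s + 1440 + 1296*sqrt(2))/(s^9 - 6*s^8 - 15*s^7 + 154*s^6 - 81*s^5 - 1242*s^4 + 2187*s^3 + 2430*s^2 - 8748*s + 5832)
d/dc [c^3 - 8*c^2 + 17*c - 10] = 3*c^2 - 16*c + 17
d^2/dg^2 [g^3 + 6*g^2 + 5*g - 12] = 6*g + 12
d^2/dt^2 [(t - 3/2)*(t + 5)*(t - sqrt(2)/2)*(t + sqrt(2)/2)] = 12*t^2 + 21*t - 16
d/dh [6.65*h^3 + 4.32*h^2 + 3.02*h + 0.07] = 19.95*h^2 + 8.64*h + 3.02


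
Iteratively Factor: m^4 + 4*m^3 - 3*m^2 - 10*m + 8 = (m + 4)*(m^3 - 3*m + 2) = (m - 1)*(m + 4)*(m^2 + m - 2) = (m - 1)*(m + 2)*(m + 4)*(m - 1)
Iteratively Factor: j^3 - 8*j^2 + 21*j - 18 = (j - 3)*(j^2 - 5*j + 6) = (j - 3)*(j - 2)*(j - 3)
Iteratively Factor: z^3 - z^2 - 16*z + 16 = (z - 1)*(z^2 - 16) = (z - 4)*(z - 1)*(z + 4)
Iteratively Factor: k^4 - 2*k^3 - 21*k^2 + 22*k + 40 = (k - 2)*(k^3 - 21*k - 20) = (k - 5)*(k - 2)*(k^2 + 5*k + 4) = (k - 5)*(k - 2)*(k + 1)*(k + 4)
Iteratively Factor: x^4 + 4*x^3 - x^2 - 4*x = (x + 4)*(x^3 - x) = x*(x + 4)*(x^2 - 1) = x*(x - 1)*(x + 4)*(x + 1)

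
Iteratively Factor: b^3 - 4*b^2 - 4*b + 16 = (b - 4)*(b^2 - 4) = (b - 4)*(b - 2)*(b + 2)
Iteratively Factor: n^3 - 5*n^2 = (n)*(n^2 - 5*n) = n*(n - 5)*(n)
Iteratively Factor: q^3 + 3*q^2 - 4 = (q + 2)*(q^2 + q - 2) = (q - 1)*(q + 2)*(q + 2)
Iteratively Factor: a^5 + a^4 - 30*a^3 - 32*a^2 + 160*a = (a - 2)*(a^4 + 3*a^3 - 24*a^2 - 80*a) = (a - 2)*(a + 4)*(a^3 - a^2 - 20*a) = a*(a - 2)*(a + 4)*(a^2 - a - 20) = a*(a - 2)*(a + 4)^2*(a - 5)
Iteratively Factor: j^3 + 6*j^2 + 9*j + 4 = (j + 4)*(j^2 + 2*j + 1) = (j + 1)*(j + 4)*(j + 1)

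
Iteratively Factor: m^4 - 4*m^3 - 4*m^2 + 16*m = (m + 2)*(m^3 - 6*m^2 + 8*m) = (m - 2)*(m + 2)*(m^2 - 4*m) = (m - 4)*(m - 2)*(m + 2)*(m)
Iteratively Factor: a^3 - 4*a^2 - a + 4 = (a - 1)*(a^2 - 3*a - 4) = (a - 4)*(a - 1)*(a + 1)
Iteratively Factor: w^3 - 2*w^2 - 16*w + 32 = (w + 4)*(w^2 - 6*w + 8) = (w - 2)*(w + 4)*(w - 4)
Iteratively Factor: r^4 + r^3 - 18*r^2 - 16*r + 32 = (r - 4)*(r^3 + 5*r^2 + 2*r - 8) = (r - 4)*(r - 1)*(r^2 + 6*r + 8) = (r - 4)*(r - 1)*(r + 4)*(r + 2)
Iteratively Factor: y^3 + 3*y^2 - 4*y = (y - 1)*(y^2 + 4*y) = (y - 1)*(y + 4)*(y)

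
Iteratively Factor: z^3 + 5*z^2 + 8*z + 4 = (z + 1)*(z^2 + 4*z + 4) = (z + 1)*(z + 2)*(z + 2)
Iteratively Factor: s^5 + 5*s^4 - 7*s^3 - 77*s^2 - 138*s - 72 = (s + 2)*(s^4 + 3*s^3 - 13*s^2 - 51*s - 36) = (s + 1)*(s + 2)*(s^3 + 2*s^2 - 15*s - 36) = (s + 1)*(s + 2)*(s + 3)*(s^2 - s - 12) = (s - 4)*(s + 1)*(s + 2)*(s + 3)*(s + 3)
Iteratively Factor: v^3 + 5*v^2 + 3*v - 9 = (v + 3)*(v^2 + 2*v - 3) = (v + 3)^2*(v - 1)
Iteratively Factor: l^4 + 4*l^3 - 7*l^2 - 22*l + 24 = (l - 1)*(l^3 + 5*l^2 - 2*l - 24) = (l - 1)*(l + 4)*(l^2 + l - 6) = (l - 1)*(l + 3)*(l + 4)*(l - 2)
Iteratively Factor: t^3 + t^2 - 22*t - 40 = (t + 4)*(t^2 - 3*t - 10) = (t + 2)*(t + 4)*(t - 5)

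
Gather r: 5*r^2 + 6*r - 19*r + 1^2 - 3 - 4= 5*r^2 - 13*r - 6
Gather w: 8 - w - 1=7 - w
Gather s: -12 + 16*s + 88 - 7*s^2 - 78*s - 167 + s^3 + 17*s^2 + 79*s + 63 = s^3 + 10*s^2 + 17*s - 28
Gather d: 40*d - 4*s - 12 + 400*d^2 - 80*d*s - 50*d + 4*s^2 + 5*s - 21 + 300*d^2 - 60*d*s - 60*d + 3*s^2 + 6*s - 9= 700*d^2 + d*(-140*s - 70) + 7*s^2 + 7*s - 42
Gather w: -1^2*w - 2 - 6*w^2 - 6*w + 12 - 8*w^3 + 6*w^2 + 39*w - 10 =-8*w^3 + 32*w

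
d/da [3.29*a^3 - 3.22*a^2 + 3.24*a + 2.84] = 9.87*a^2 - 6.44*a + 3.24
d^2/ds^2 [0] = 0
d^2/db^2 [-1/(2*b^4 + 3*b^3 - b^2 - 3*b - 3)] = 2*((12*b^2 + 9*b - 1)*(-2*b^4 - 3*b^3 + b^2 + 3*b + 3) + (8*b^3 + 9*b^2 - 2*b - 3)^2)/(-2*b^4 - 3*b^3 + b^2 + 3*b + 3)^3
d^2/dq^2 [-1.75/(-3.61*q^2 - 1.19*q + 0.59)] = (-45.61235*q^2 - 15.03565*q + 1.75*(7.22*q + 1.19)*(14.44*q + 2.38) + 7.45465)/(3.61*q^2 + 1.19*q - 0.59)^3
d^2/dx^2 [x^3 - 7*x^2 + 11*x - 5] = 6*x - 14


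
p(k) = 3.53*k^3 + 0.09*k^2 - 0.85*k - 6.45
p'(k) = 10.59*k^2 + 0.18*k - 0.85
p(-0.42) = -6.34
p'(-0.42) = 0.94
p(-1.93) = -29.85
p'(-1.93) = 38.25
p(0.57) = -6.25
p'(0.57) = 2.69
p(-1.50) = -16.89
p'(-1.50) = 22.71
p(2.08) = 23.94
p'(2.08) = 45.34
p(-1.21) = -11.54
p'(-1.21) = 14.44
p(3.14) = 101.05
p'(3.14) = 104.13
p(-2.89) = -88.45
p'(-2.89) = 87.08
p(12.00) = 6096.15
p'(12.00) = 1526.27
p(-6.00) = -760.59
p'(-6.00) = 379.31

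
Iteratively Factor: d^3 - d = (d + 1)*(d^2 - d) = d*(d + 1)*(d - 1)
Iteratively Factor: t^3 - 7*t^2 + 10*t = (t - 2)*(t^2 - 5*t) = (t - 5)*(t - 2)*(t)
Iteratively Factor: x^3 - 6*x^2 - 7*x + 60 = (x + 3)*(x^2 - 9*x + 20) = (x - 4)*(x + 3)*(x - 5)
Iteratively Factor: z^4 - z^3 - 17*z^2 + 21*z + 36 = (z + 4)*(z^3 - 5*z^2 + 3*z + 9) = (z + 1)*(z + 4)*(z^2 - 6*z + 9) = (z - 3)*(z + 1)*(z + 4)*(z - 3)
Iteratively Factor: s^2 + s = (s)*(s + 1)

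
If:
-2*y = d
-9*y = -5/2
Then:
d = -5/9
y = 5/18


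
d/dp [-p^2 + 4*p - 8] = 4 - 2*p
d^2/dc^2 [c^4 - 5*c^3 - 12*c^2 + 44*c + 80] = 12*c^2 - 30*c - 24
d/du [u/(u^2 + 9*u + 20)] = (20 - u^2)/(u^4 + 18*u^3 + 121*u^2 + 360*u + 400)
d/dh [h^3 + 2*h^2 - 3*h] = 3*h^2 + 4*h - 3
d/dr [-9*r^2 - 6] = -18*r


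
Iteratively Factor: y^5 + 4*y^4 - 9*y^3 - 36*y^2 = (y)*(y^4 + 4*y^3 - 9*y^2 - 36*y) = y*(y + 3)*(y^3 + y^2 - 12*y) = y^2*(y + 3)*(y^2 + y - 12) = y^2*(y - 3)*(y + 3)*(y + 4)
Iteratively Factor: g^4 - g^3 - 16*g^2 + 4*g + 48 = (g - 4)*(g^3 + 3*g^2 - 4*g - 12) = (g - 4)*(g + 2)*(g^2 + g - 6) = (g - 4)*(g + 2)*(g + 3)*(g - 2)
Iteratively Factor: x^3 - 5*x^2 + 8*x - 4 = (x - 2)*(x^2 - 3*x + 2) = (x - 2)^2*(x - 1)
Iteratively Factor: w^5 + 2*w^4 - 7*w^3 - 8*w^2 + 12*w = (w + 2)*(w^4 - 7*w^2 + 6*w) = (w - 1)*(w + 2)*(w^3 + w^2 - 6*w) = (w - 2)*(w - 1)*(w + 2)*(w^2 + 3*w) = (w - 2)*(w - 1)*(w + 2)*(w + 3)*(w)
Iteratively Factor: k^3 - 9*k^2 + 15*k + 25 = (k + 1)*(k^2 - 10*k + 25) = (k - 5)*(k + 1)*(k - 5)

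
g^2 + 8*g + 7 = (g + 1)*(g + 7)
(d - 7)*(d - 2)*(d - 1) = d^3 - 10*d^2 + 23*d - 14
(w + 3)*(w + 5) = w^2 + 8*w + 15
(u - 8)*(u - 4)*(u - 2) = u^3 - 14*u^2 + 56*u - 64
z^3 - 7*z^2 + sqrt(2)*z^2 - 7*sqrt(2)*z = z*(z - 7)*(z + sqrt(2))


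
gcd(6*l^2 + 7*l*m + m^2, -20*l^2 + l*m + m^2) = 1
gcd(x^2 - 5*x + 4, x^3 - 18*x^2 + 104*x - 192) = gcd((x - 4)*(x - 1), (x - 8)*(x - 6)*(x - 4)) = x - 4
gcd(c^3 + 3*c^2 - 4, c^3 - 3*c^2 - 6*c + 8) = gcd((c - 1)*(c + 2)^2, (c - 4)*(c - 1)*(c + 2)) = c^2 + c - 2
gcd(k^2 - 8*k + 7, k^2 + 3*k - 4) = k - 1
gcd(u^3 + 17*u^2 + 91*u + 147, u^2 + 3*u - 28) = u + 7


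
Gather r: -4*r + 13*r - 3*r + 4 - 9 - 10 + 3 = 6*r - 12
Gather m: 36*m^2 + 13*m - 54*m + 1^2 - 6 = 36*m^2 - 41*m - 5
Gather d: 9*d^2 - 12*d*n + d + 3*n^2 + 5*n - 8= 9*d^2 + d*(1 - 12*n) + 3*n^2 + 5*n - 8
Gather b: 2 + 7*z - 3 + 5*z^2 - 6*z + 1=5*z^2 + z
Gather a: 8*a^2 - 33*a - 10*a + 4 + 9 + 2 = 8*a^2 - 43*a + 15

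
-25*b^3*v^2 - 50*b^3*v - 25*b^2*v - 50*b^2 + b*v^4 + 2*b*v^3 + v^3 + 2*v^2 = (-5*b + v)*(5*b + v)*(v + 2)*(b*v + 1)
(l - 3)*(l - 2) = l^2 - 5*l + 6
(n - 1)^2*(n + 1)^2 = n^4 - 2*n^2 + 1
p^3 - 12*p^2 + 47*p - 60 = (p - 5)*(p - 4)*(p - 3)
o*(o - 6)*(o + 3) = o^3 - 3*o^2 - 18*o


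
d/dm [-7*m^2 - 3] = -14*m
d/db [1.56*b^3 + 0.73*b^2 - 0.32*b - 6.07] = 4.68*b^2 + 1.46*b - 0.32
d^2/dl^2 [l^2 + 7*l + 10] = 2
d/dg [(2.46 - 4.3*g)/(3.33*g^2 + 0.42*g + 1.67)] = (14.319*g^2 - 16.3836*g - 8.2142)/(11.0889*g^4 + 2.7972*g^3 + 11.2986*g^2 + 1.4028*g + 2.7889)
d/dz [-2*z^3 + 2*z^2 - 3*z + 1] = -6*z^2 + 4*z - 3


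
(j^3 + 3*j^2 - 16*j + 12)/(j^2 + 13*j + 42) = (j^2 - 3*j + 2)/(j + 7)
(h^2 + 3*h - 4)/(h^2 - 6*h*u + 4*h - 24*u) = (1 - h)/(-h + 6*u)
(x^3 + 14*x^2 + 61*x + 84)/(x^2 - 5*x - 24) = (x^2 + 11*x + 28)/(x - 8)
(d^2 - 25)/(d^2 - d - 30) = (d - 5)/(d - 6)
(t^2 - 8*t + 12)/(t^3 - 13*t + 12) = (t^2 - 8*t + 12)/(t^3 - 13*t + 12)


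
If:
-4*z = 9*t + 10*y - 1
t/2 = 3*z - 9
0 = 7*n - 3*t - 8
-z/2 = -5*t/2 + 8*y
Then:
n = 1186/1421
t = -146/203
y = -17/42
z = 1754/609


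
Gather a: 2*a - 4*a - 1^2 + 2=1 - 2*a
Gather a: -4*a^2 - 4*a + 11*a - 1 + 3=-4*a^2 + 7*a + 2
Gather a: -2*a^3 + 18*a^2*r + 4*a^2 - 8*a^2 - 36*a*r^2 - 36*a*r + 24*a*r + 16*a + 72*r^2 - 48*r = -2*a^3 + a^2*(18*r - 4) + a*(-36*r^2 - 12*r + 16) + 72*r^2 - 48*r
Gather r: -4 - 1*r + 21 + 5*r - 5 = 4*r + 12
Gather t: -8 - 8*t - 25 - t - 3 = -9*t - 36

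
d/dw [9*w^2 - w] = 18*w - 1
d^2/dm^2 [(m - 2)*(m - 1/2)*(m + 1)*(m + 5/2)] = 12*m^2 + 6*m - 21/2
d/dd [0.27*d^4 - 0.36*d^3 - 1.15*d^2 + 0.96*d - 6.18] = 1.08*d^3 - 1.08*d^2 - 2.3*d + 0.96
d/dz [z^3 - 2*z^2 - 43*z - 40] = 3*z^2 - 4*z - 43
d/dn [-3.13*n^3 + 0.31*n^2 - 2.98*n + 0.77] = -9.39*n^2 + 0.62*n - 2.98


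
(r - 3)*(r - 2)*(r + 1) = r^3 - 4*r^2 + r + 6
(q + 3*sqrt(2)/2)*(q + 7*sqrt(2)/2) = q^2 + 5*sqrt(2)*q + 21/2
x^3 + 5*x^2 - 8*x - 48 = (x - 3)*(x + 4)^2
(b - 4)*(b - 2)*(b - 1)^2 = b^4 - 8*b^3 + 21*b^2 - 22*b + 8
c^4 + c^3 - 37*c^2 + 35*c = c*(c - 5)*(c - 1)*(c + 7)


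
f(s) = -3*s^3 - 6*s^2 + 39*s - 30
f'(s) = -9*s^2 - 12*s + 39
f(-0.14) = -35.57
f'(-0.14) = 40.50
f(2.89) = -39.82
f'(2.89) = -70.85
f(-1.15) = -78.22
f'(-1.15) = 40.90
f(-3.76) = -101.99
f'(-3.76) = -43.12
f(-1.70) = -98.90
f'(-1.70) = 33.39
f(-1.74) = -100.22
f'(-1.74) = 32.63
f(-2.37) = -116.20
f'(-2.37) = 16.89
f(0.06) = -27.68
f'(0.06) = 38.25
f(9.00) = -2352.00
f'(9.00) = -798.00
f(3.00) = -48.00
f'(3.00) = -78.00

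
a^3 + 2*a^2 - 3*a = a*(a - 1)*(a + 3)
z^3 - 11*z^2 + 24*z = z*(z - 8)*(z - 3)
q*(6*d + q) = 6*d*q + q^2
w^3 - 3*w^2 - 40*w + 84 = (w - 7)*(w - 2)*(w + 6)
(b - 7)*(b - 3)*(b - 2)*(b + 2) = b^4 - 10*b^3 + 17*b^2 + 40*b - 84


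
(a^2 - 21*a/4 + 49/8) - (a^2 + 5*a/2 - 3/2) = 61/8 - 31*a/4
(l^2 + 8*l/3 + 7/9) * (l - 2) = l^3 + 2*l^2/3 - 41*l/9 - 14/9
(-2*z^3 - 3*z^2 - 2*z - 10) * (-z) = 2*z^4 + 3*z^3 + 2*z^2 + 10*z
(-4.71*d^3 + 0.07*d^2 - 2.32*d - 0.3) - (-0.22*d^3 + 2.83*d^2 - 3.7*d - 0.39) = -4.49*d^3 - 2.76*d^2 + 1.38*d + 0.09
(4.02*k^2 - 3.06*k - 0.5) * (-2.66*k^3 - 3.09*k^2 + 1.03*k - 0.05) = -10.6932*k^5 - 4.2822*k^4 + 14.926*k^3 - 1.8078*k^2 - 0.362*k + 0.025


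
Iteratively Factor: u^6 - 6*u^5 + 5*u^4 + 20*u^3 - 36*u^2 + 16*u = (u - 1)*(u^5 - 5*u^4 + 20*u^2 - 16*u) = (u - 1)^2*(u^4 - 4*u^3 - 4*u^2 + 16*u) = (u - 4)*(u - 1)^2*(u^3 - 4*u) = (u - 4)*(u - 1)^2*(u + 2)*(u^2 - 2*u) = (u - 4)*(u - 2)*(u - 1)^2*(u + 2)*(u)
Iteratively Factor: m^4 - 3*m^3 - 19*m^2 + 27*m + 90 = (m + 2)*(m^3 - 5*m^2 - 9*m + 45) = (m - 3)*(m + 2)*(m^2 - 2*m - 15) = (m - 3)*(m + 2)*(m + 3)*(m - 5)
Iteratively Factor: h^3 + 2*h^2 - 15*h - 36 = (h + 3)*(h^2 - h - 12) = (h - 4)*(h + 3)*(h + 3)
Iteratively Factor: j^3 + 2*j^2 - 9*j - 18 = (j + 3)*(j^2 - j - 6) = (j - 3)*(j + 3)*(j + 2)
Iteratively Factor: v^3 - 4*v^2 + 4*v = (v)*(v^2 - 4*v + 4) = v*(v - 2)*(v - 2)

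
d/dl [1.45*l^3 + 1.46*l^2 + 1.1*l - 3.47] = 4.35*l^2 + 2.92*l + 1.1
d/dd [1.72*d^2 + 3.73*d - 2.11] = 3.44*d + 3.73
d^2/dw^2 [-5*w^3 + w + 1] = -30*w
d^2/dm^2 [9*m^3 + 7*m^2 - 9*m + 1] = 54*m + 14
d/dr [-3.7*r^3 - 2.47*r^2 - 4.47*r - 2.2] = -11.1*r^2 - 4.94*r - 4.47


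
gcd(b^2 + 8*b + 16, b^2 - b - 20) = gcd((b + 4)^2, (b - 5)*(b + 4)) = b + 4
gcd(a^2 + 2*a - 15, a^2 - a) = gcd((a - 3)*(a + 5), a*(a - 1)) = 1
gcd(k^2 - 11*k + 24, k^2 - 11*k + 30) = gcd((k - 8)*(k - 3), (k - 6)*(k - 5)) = 1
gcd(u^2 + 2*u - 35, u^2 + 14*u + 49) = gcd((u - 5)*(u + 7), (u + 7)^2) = u + 7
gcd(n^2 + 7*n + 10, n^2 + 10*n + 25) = n + 5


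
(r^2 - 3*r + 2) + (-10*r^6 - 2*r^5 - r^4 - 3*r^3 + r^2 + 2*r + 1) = -10*r^6 - 2*r^5 - r^4 - 3*r^3 + 2*r^2 - r + 3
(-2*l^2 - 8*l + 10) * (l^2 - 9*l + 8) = -2*l^4 + 10*l^3 + 66*l^2 - 154*l + 80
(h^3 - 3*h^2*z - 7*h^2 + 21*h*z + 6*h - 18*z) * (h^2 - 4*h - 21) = h^5 - 3*h^4*z - 11*h^4 + 33*h^3*z + 13*h^3 - 39*h^2*z + 123*h^2 - 369*h*z - 126*h + 378*z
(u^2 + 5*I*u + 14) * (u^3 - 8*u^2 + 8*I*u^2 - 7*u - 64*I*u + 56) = u^5 - 8*u^4 + 13*I*u^4 - 33*u^3 - 104*I*u^3 + 264*u^2 + 77*I*u^2 - 98*u - 616*I*u + 784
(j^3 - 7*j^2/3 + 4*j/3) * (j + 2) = j^4 - j^3/3 - 10*j^2/3 + 8*j/3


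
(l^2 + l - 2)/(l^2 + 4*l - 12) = (l^2 + l - 2)/(l^2 + 4*l - 12)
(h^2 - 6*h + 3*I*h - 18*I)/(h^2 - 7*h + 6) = (h + 3*I)/(h - 1)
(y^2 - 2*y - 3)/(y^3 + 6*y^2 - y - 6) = (y - 3)/(y^2 + 5*y - 6)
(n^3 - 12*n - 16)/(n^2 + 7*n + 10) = (n^2 - 2*n - 8)/(n + 5)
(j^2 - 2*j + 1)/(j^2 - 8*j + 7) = (j - 1)/(j - 7)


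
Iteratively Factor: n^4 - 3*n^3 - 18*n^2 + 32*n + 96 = (n + 3)*(n^3 - 6*n^2 + 32) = (n - 4)*(n + 3)*(n^2 - 2*n - 8) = (n - 4)*(n + 2)*(n + 3)*(n - 4)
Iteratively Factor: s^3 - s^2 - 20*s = (s - 5)*(s^2 + 4*s) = s*(s - 5)*(s + 4)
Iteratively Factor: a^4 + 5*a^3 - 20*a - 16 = (a + 4)*(a^3 + a^2 - 4*a - 4) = (a + 1)*(a + 4)*(a^2 - 4) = (a - 2)*(a + 1)*(a + 4)*(a + 2)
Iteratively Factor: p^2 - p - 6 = (p - 3)*(p + 2)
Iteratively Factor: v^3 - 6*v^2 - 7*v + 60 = (v - 4)*(v^2 - 2*v - 15) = (v - 4)*(v + 3)*(v - 5)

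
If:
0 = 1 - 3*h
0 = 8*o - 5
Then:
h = 1/3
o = 5/8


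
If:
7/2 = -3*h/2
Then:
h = -7/3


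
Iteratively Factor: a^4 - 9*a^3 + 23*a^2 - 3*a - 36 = (a - 3)*(a^3 - 6*a^2 + 5*a + 12) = (a - 3)*(a + 1)*(a^2 - 7*a + 12) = (a - 4)*(a - 3)*(a + 1)*(a - 3)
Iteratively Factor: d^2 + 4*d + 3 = (d + 3)*(d + 1)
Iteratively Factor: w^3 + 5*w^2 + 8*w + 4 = (w + 1)*(w^2 + 4*w + 4) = (w + 1)*(w + 2)*(w + 2)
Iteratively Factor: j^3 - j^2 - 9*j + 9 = (j + 3)*(j^2 - 4*j + 3) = (j - 3)*(j + 3)*(j - 1)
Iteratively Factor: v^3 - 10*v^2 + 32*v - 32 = (v - 4)*(v^2 - 6*v + 8) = (v - 4)^2*(v - 2)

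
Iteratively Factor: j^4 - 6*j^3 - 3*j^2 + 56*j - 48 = (j - 1)*(j^3 - 5*j^2 - 8*j + 48) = (j - 4)*(j - 1)*(j^2 - j - 12) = (j - 4)*(j - 1)*(j + 3)*(j - 4)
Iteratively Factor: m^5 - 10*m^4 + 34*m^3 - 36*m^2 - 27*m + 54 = (m - 3)*(m^4 - 7*m^3 + 13*m^2 + 3*m - 18) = (m - 3)*(m + 1)*(m^3 - 8*m^2 + 21*m - 18) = (m - 3)^2*(m + 1)*(m^2 - 5*m + 6) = (m - 3)^2*(m - 2)*(m + 1)*(m - 3)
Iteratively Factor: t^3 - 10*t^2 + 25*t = (t - 5)*(t^2 - 5*t) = (t - 5)^2*(t)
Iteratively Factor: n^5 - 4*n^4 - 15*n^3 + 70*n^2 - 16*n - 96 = (n - 3)*(n^4 - n^3 - 18*n^2 + 16*n + 32) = (n - 3)*(n - 2)*(n^3 + n^2 - 16*n - 16) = (n - 4)*(n - 3)*(n - 2)*(n^2 + 5*n + 4) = (n - 4)*(n - 3)*(n - 2)*(n + 1)*(n + 4)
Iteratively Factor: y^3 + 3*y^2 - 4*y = (y + 4)*(y^2 - y) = (y - 1)*(y + 4)*(y)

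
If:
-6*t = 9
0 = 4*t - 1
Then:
No Solution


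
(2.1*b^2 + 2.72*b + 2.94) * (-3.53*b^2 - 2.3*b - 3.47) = -7.413*b^4 - 14.4316*b^3 - 23.9212*b^2 - 16.2004*b - 10.2018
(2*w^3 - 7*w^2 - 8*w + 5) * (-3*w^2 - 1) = -6*w^5 + 21*w^4 + 22*w^3 - 8*w^2 + 8*w - 5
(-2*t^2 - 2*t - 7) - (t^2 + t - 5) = -3*t^2 - 3*t - 2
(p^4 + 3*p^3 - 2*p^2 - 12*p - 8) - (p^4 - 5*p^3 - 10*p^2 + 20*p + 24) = 8*p^3 + 8*p^2 - 32*p - 32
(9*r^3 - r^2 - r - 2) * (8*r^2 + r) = 72*r^5 + r^4 - 9*r^3 - 17*r^2 - 2*r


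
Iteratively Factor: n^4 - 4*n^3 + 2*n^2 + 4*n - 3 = (n - 3)*(n^3 - n^2 - n + 1) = (n - 3)*(n + 1)*(n^2 - 2*n + 1) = (n - 3)*(n - 1)*(n + 1)*(n - 1)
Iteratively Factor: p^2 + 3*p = (p)*(p + 3)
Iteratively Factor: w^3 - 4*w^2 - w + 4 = (w + 1)*(w^2 - 5*w + 4) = (w - 1)*(w + 1)*(w - 4)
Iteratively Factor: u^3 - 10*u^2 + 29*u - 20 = (u - 5)*(u^2 - 5*u + 4) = (u - 5)*(u - 1)*(u - 4)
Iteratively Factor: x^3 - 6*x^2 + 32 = (x + 2)*(x^2 - 8*x + 16) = (x - 4)*(x + 2)*(x - 4)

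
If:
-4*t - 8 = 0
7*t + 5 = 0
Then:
No Solution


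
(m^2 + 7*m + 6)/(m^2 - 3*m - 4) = (m + 6)/(m - 4)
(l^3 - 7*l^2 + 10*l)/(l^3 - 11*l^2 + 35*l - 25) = l*(l - 2)/(l^2 - 6*l + 5)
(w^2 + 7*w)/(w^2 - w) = (w + 7)/(w - 1)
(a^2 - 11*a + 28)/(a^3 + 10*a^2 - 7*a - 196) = (a - 7)/(a^2 + 14*a + 49)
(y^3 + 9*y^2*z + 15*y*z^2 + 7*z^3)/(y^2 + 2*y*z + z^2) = y + 7*z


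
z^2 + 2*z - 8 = (z - 2)*(z + 4)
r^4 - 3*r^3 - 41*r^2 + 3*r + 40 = (r - 8)*(r - 1)*(r + 1)*(r + 5)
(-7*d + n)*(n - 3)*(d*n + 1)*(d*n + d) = -7*d^3*n^3 + 14*d^3*n^2 + 21*d^3*n + d^2*n^4 - 2*d^2*n^3 - 10*d^2*n^2 + 14*d^2*n + 21*d^2 + d*n^3 - 2*d*n^2 - 3*d*n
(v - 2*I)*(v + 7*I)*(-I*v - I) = -I*v^3 + 5*v^2 - I*v^2 + 5*v - 14*I*v - 14*I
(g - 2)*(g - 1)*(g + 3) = g^3 - 7*g + 6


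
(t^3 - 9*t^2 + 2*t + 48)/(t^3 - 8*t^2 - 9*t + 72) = (t + 2)/(t + 3)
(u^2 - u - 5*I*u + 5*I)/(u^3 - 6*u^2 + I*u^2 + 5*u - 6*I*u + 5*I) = (u - 5*I)/(u^2 + u*(-5 + I) - 5*I)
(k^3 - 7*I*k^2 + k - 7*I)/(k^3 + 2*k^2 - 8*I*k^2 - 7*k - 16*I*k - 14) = (k + I)/(k + 2)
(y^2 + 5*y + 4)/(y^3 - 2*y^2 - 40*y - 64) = (y + 1)/(y^2 - 6*y - 16)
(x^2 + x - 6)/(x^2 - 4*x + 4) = (x + 3)/(x - 2)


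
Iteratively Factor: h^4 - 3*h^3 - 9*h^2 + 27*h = (h - 3)*(h^3 - 9*h) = (h - 3)*(h + 3)*(h^2 - 3*h) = (h - 3)^2*(h + 3)*(h)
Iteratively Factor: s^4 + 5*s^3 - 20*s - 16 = (s - 2)*(s^3 + 7*s^2 + 14*s + 8) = (s - 2)*(s + 2)*(s^2 + 5*s + 4) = (s - 2)*(s + 1)*(s + 2)*(s + 4)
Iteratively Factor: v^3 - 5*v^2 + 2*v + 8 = (v + 1)*(v^2 - 6*v + 8) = (v - 4)*(v + 1)*(v - 2)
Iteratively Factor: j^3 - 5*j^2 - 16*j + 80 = (j + 4)*(j^2 - 9*j + 20) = (j - 5)*(j + 4)*(j - 4)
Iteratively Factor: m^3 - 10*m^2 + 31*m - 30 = (m - 2)*(m^2 - 8*m + 15) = (m - 3)*(m - 2)*(m - 5)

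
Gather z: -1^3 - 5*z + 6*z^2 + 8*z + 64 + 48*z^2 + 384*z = 54*z^2 + 387*z + 63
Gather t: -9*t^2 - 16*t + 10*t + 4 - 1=-9*t^2 - 6*t + 3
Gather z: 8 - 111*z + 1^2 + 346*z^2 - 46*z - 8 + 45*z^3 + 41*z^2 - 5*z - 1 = 45*z^3 + 387*z^2 - 162*z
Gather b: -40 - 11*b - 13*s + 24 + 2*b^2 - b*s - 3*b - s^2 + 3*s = 2*b^2 + b*(-s - 14) - s^2 - 10*s - 16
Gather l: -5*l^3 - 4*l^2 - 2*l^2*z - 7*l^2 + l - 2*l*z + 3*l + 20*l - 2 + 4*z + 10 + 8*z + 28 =-5*l^3 + l^2*(-2*z - 11) + l*(24 - 2*z) + 12*z + 36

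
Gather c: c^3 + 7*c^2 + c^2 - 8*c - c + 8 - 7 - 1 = c^3 + 8*c^2 - 9*c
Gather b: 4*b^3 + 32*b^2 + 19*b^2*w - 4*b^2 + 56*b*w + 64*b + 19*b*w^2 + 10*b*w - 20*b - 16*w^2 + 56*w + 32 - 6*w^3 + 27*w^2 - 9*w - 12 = 4*b^3 + b^2*(19*w + 28) + b*(19*w^2 + 66*w + 44) - 6*w^3 + 11*w^2 + 47*w + 20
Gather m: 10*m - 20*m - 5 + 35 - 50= -10*m - 20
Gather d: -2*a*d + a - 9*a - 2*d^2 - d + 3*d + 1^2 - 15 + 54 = -8*a - 2*d^2 + d*(2 - 2*a) + 40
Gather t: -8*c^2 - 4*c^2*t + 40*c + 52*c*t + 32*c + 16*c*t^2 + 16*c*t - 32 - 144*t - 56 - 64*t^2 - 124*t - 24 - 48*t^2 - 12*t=-8*c^2 + 72*c + t^2*(16*c - 112) + t*(-4*c^2 + 68*c - 280) - 112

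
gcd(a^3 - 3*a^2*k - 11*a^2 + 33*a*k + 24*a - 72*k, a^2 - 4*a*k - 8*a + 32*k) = a - 8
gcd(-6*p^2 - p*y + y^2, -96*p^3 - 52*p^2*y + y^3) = 2*p + y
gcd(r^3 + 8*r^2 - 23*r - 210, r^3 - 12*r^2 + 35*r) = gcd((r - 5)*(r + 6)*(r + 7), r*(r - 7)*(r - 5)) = r - 5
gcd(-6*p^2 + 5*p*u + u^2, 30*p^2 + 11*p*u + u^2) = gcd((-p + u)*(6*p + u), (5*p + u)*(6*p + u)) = 6*p + u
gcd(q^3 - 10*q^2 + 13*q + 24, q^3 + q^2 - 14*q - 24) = 1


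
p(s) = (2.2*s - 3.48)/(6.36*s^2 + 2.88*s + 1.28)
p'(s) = (-12.72*s - 2.88)*(2.2*s - 3.48)/(6.36*s^2 + 2.88*s + 1.28)^2 + 2.2/(6.36*s^2 + 2.88*s + 1.28)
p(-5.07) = -0.10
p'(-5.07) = -0.03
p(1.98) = 0.03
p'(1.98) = 0.04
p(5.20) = 0.04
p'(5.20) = -0.00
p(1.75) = 0.01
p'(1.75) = 0.07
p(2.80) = 0.05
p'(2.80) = 0.01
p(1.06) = -0.10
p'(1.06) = 0.33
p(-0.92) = -1.37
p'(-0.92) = -2.47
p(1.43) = -0.02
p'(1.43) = 0.14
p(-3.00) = -0.20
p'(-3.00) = -0.10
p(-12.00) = -0.03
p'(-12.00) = -0.00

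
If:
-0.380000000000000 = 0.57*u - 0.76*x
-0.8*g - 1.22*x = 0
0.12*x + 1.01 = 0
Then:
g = 12.84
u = -11.89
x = -8.42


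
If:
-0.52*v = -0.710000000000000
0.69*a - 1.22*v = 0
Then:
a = 2.41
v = 1.37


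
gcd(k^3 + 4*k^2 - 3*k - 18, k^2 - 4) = k - 2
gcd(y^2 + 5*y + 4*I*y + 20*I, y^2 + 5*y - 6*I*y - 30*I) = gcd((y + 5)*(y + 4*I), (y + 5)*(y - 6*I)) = y + 5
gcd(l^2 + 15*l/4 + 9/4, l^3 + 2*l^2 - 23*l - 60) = l + 3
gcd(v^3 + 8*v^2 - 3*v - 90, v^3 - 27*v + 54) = v^2 + 3*v - 18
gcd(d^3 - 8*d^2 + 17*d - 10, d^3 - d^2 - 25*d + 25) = d^2 - 6*d + 5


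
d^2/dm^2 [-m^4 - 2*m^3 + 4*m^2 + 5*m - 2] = -12*m^2 - 12*m + 8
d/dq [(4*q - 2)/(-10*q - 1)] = -24/(10*q + 1)^2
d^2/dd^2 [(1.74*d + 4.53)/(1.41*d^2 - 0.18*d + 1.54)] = ((1.74*d + 4.53)*(2.82*d - 0.18)*(5.64*d - 0.36) - (14.7204*d + 12.1482)*(1.41*d^2 - 0.18*d + 1.54))/(1.41*d^2 - 0.18*d + 1.54)^3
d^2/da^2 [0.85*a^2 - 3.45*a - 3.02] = 1.70000000000000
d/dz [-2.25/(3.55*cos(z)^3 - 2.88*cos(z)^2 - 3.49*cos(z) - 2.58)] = (-23.9625*cos(z)^2 + 12.96*cos(z) + 7.8525)*sin(z)/(-3.55*cos(z)^3 + 2.88*cos(z)^2 + 3.49*cos(z) + 2.58)^2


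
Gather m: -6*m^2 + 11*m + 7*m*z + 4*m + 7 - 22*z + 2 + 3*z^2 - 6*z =-6*m^2 + m*(7*z + 15) + 3*z^2 - 28*z + 9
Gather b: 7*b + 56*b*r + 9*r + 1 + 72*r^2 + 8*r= b*(56*r + 7) + 72*r^2 + 17*r + 1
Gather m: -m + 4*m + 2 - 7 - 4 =3*m - 9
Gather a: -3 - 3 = -6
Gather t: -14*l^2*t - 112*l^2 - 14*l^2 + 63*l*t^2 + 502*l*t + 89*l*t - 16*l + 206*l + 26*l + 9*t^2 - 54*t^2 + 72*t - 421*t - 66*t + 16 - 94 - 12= -126*l^2 + 216*l + t^2*(63*l - 45) + t*(-14*l^2 + 591*l - 415) - 90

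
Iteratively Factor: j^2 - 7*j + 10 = (j - 2)*(j - 5)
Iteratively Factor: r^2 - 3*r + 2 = (r - 2)*(r - 1)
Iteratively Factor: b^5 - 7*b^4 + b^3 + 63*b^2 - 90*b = (b - 3)*(b^4 - 4*b^3 - 11*b^2 + 30*b) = (b - 5)*(b - 3)*(b^3 + b^2 - 6*b) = (b - 5)*(b - 3)*(b + 3)*(b^2 - 2*b) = b*(b - 5)*(b - 3)*(b + 3)*(b - 2)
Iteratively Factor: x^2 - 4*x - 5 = (x - 5)*(x + 1)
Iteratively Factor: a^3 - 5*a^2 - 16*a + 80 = (a - 4)*(a^2 - a - 20) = (a - 5)*(a - 4)*(a + 4)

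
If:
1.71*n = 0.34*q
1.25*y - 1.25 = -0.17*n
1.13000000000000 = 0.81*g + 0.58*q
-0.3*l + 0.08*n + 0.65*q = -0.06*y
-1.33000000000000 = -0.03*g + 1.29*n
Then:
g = 4.71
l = -10.06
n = -0.92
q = -4.63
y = 1.13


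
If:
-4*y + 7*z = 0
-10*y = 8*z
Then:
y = 0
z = 0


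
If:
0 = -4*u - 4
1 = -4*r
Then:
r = -1/4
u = -1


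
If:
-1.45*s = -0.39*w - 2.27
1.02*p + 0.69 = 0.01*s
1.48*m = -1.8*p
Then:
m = 0.804067759443013 - 0.00320706101639165*w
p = 0.0026369168356998*w - 0.661122379986477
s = 0.268965517241379*w + 1.56551724137931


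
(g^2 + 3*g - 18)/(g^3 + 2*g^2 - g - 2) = (g^2 + 3*g - 18)/(g^3 + 2*g^2 - g - 2)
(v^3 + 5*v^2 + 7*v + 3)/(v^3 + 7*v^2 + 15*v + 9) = (v + 1)/(v + 3)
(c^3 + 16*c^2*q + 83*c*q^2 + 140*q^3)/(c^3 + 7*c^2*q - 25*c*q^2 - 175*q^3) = (-c - 4*q)/(-c + 5*q)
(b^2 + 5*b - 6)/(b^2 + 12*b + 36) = (b - 1)/(b + 6)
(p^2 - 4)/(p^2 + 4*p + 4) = (p - 2)/(p + 2)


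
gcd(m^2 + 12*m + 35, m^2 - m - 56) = m + 7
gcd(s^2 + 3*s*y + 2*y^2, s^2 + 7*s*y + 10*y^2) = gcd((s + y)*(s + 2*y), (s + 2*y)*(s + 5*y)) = s + 2*y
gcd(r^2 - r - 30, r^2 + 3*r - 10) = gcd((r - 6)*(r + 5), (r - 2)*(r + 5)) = r + 5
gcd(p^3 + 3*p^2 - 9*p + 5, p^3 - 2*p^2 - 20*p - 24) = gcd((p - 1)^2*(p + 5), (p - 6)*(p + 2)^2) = 1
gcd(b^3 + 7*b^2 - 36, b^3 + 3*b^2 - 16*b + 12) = b^2 + 4*b - 12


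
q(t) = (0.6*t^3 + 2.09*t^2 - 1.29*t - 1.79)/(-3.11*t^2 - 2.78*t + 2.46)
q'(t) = (6.22*t + 2.78)*(0.6*t^3 + 2.09*t^2 - 1.29*t - 1.79)/(-3.11*t^2 - 2.78*t + 2.46)^2 + (1.8*t^2 + 4.18*t - 1.29)/(-3.11*t^2 - 2.78*t + 2.46) = (-1.866*t^4 - 3.336*t^3 - 5.3941*t^2 - 0.850999999999999*t - 8.1496)/(9.6721*t^4 + 17.2916*t^3 - 7.5728*t^2 - 13.6776*t + 6.0516)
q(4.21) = -1.16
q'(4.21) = -0.23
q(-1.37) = 5.46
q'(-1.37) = -81.14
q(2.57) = -0.75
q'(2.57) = -0.29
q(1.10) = -0.03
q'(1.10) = -1.20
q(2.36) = -0.69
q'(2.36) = -0.31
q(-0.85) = 0.17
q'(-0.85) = -1.54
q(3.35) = -0.96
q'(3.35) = -0.25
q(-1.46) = -24.27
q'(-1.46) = -1352.05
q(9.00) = -2.16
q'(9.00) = -0.20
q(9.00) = -2.16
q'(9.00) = -0.20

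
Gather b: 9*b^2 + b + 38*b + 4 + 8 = 9*b^2 + 39*b + 12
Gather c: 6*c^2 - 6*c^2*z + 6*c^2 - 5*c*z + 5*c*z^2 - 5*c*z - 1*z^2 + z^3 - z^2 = c^2*(12 - 6*z) + c*(5*z^2 - 10*z) + z^3 - 2*z^2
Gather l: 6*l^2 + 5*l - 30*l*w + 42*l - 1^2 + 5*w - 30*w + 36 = 6*l^2 + l*(47 - 30*w) - 25*w + 35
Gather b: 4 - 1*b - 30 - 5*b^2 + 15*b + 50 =-5*b^2 + 14*b + 24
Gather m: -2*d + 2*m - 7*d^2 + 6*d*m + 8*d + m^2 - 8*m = -7*d^2 + 6*d + m^2 + m*(6*d - 6)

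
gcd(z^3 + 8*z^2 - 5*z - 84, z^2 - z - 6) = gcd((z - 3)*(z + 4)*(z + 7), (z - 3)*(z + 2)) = z - 3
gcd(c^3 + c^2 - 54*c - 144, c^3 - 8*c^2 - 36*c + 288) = c^2 - 2*c - 48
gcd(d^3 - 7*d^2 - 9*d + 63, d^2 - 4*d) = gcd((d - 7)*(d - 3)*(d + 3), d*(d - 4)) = 1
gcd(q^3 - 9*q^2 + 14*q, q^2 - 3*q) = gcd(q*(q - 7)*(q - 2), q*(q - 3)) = q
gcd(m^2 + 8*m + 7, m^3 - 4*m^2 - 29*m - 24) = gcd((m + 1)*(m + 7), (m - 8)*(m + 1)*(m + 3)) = m + 1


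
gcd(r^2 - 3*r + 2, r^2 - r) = r - 1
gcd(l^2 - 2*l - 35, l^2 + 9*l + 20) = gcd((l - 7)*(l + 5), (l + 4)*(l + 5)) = l + 5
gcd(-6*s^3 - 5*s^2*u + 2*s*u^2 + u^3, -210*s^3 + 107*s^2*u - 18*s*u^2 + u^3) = 1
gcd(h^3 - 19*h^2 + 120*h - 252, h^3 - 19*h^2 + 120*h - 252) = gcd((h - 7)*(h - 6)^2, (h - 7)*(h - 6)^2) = h^3 - 19*h^2 + 120*h - 252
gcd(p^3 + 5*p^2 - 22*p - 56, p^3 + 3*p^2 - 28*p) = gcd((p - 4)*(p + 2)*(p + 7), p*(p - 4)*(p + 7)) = p^2 + 3*p - 28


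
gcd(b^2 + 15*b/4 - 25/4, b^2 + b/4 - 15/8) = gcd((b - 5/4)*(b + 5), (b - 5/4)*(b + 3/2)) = b - 5/4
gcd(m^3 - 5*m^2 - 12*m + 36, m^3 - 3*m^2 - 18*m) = m^2 - 3*m - 18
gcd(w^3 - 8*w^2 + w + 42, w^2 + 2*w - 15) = w - 3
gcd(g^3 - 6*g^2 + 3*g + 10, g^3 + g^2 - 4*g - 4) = g^2 - g - 2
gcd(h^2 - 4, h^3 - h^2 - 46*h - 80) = h + 2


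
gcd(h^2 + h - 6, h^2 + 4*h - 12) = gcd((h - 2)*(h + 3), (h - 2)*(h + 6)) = h - 2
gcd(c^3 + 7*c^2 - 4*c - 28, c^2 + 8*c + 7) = c + 7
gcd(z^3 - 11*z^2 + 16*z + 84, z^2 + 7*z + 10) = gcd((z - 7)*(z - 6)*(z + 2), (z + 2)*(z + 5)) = z + 2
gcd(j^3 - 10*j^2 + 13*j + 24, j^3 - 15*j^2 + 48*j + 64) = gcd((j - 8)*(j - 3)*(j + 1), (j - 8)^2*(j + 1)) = j^2 - 7*j - 8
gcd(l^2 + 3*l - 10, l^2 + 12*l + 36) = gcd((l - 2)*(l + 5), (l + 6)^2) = 1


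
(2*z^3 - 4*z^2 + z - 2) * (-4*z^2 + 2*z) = -8*z^5 + 20*z^4 - 12*z^3 + 10*z^2 - 4*z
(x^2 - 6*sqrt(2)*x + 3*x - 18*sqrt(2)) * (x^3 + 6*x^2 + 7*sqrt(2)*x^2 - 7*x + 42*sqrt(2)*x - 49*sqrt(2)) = x^5 + sqrt(2)*x^4 + 9*x^4 - 73*x^3 + 9*sqrt(2)*x^3 - 777*x^2 + 11*sqrt(2)*x^2 - 924*x - 21*sqrt(2)*x + 1764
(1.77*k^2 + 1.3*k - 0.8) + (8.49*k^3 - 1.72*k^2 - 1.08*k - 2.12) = 8.49*k^3 + 0.05*k^2 + 0.22*k - 2.92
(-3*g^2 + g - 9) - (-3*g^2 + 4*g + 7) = -3*g - 16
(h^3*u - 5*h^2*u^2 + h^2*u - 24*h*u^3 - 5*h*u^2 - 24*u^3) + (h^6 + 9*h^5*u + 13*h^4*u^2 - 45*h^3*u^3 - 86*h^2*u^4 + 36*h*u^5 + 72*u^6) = h^6 + 9*h^5*u + 13*h^4*u^2 - 45*h^3*u^3 + h^3*u - 86*h^2*u^4 - 5*h^2*u^2 + h^2*u + 36*h*u^5 - 24*h*u^3 - 5*h*u^2 + 72*u^6 - 24*u^3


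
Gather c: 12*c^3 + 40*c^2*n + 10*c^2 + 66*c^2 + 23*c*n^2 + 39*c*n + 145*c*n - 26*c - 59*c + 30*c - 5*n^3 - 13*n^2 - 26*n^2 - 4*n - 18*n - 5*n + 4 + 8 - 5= 12*c^3 + c^2*(40*n + 76) + c*(23*n^2 + 184*n - 55) - 5*n^3 - 39*n^2 - 27*n + 7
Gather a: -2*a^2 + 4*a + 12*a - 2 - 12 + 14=-2*a^2 + 16*a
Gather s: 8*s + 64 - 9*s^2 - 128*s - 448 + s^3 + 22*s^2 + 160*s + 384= s^3 + 13*s^2 + 40*s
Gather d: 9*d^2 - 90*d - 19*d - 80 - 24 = 9*d^2 - 109*d - 104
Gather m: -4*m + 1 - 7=-4*m - 6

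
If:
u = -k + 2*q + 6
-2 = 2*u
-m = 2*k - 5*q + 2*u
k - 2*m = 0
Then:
No Solution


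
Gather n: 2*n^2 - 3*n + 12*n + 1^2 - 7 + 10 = 2*n^2 + 9*n + 4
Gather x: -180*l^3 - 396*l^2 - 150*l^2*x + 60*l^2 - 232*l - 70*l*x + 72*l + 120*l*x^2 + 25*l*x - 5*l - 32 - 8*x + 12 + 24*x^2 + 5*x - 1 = -180*l^3 - 336*l^2 - 165*l + x^2*(120*l + 24) + x*(-150*l^2 - 45*l - 3) - 21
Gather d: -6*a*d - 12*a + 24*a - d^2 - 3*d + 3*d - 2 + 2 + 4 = -6*a*d + 12*a - d^2 + 4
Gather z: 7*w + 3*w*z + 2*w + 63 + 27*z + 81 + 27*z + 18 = 9*w + z*(3*w + 54) + 162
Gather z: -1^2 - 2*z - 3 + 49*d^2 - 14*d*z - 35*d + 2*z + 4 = 49*d^2 - 14*d*z - 35*d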